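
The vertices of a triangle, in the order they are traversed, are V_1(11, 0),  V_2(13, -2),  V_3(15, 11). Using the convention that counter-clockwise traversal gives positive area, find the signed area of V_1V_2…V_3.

Apply the shoelace formula: 2A = Σ (x_i·y_{i+1} − x_{i+1}·y_i), indices taken mod 3.
V_1→V_2: (11)(-2) − (13)(0) = -22
V_2→V_3: (13)(11) − (15)(-2) = 173
V_3→V_1: (15)(0) − (11)(11) = -121
Σ = 30
Signed area = Σ/2 = 15 (positive ⇒ counter-clockwise traversal).

15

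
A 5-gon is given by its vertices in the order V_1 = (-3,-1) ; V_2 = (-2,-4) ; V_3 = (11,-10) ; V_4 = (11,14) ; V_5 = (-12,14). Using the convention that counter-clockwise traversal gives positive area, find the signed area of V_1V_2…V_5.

357

Apply the shoelace (surveyor's) formula: 2A = Σ (x_i·y_{i+1} − x_{i+1}·y_i), indices taken mod 5.
Σ = (10) + (64) + (264) + (322) + (54) = 714
Signed area = Σ/2 = 357 (positive ⇒ counter-clockwise traversal).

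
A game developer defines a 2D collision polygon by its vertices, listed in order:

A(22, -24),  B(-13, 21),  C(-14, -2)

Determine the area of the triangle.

Apply the shoelace (surveyor's) formula: 2A = Σ (x_i·y_{i+1} − x_{i+1}·y_i), indices taken mod 3.
Cross-terms: 150, 320, 380  ⇒  Σ = 850
Area = |Σ|/2 = 425.

425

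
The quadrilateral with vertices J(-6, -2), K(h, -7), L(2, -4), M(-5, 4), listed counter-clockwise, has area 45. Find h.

-6

The doubled signed area Σ (x_i y_{i+1} − x_{i+1} y_i) is linear in h.
With h=0 it equals 78; the coefficient of h is -2 (from the two edges through K).
So -2·h + 78 = 2·45 = 90 ⇒ h = -6.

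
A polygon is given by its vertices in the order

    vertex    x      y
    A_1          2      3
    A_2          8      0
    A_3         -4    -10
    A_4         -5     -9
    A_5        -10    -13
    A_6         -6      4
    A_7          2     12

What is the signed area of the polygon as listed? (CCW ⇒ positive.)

Apply Gauss's area formula: 2A = Σ (x_i·y_{i+1} − x_{i+1}·y_i), indices taken mod 7.
Σ = (-24) + (-80) + (-14) + (-25) + (-118) + (-80) + (-18) = -359
Signed area = Σ/2 = -179.5 (negative ⇒ clockwise traversal).

-179.5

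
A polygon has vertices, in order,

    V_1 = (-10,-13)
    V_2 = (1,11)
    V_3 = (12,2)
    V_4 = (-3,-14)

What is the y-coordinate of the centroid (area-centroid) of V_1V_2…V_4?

-635/294

Apply the surveyor's formula. First the cross-terms c_i = x_i·y_{i+1} − x_{i+1}·y_i:
  -97, -130, -162, -101  ⇒  2A = -490, A = -245.
Then Σ (y_i + y_{i+1})·c_i = 3175, so ȳ = 3175 / (6·(-245)) = -635/294.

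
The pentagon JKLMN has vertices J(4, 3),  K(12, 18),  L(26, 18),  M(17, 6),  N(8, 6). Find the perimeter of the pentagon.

60

|JK| = √((8)² + (15)²) = √289 = 17
|KL| = √((14)² + (0)²) = √196 = 14
|LM| = √((-9)² + (-12)²) = √225 = 15
|MN| = √((-9)² + (0)²) = √81 = 9
|NJ| = √((-4)² + (-3)²) = √25 = 5
Perimeter = 17 + 14 + 15 + 9 + 5 = 60.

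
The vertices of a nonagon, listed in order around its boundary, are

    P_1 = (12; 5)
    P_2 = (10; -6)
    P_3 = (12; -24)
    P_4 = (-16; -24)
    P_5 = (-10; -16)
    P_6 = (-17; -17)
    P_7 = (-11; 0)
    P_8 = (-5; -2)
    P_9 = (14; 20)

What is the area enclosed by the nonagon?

727.5

Apply the surveyor's formula: 2A = Σ (x_i·y_{i+1} − x_{i+1}·y_i), indices taken mod 9.
P_1→P_2: (12)(-6) − (10)(5) = -122
P_2→P_3: (10)(-24) − (12)(-6) = -168
P_3→P_4: (12)(-24) − (-16)(-24) = -672
P_4→P_5: (-16)(-16) − (-10)(-24) = 16
P_5→P_6: (-10)(-17) − (-17)(-16) = -102
P_6→P_7: (-17)(0) − (-11)(-17) = -187
P_7→P_8: (-11)(-2) − (-5)(0) = 22
P_8→P_9: (-5)(20) − (14)(-2) = -72
P_9→P_1: (14)(5) − (12)(20) = -170
Σ = -1455
Area = |Σ|/2 = 727.5.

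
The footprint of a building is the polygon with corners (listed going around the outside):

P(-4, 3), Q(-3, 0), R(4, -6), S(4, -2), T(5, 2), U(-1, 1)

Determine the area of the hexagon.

Apply the shoelace formula: 2A = Σ (x_i·y_{i+1} − x_{i+1}·y_i), indices taken mod 6.
P→Q: (-4)(0) − (-3)(3) = 9
Q→R: (-3)(-6) − (4)(0) = 18
R→S: (4)(-2) − (4)(-6) = 16
S→T: (4)(2) − (5)(-2) = 18
T→U: (5)(1) − (-1)(2) = 7
U→P: (-1)(3) − (-4)(1) = 1
Σ = 69
Area = |Σ|/2 = 34.5.

34.5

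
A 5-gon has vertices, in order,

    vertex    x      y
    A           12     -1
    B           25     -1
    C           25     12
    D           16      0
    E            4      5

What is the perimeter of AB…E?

64

|AB| = √((13)² + (0)²) = √169 = 13
|BC| = √((0)² + (13)²) = √169 = 13
|CD| = √((-9)² + (-12)²) = √225 = 15
|DE| = √((-12)² + (5)²) = √169 = 13
|EA| = √((8)² + (-6)²) = √100 = 10
Perimeter = 13 + 13 + 15 + 13 + 10 = 64.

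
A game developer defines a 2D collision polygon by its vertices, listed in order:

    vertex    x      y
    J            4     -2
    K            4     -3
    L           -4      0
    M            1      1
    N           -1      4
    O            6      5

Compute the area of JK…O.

38

Σ = (-4) + (-12) + (-4) + (5) + (-29) + (-32) = -76
Area = |Σ|/2 = 38.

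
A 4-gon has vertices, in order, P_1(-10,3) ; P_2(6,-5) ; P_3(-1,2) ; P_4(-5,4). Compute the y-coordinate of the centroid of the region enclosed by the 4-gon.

Apply Gauss's area formula. First the cross-terms c_i = x_i·y_{i+1} − x_{i+1}·y_i:
  32, 7, 6, 25  ⇒  2A = 70, A = 35.
Then Σ (y_i + y_{i+1})·c_i = 126, so ȳ = 126 / (6·35) = 0.6.

0.6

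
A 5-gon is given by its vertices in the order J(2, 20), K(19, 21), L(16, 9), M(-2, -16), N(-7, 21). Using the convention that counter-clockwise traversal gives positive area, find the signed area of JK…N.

-538.5

Apply the shoelace formula: 2A = Σ (x_i·y_{i+1} − x_{i+1}·y_i), indices taken mod 5.
Σ = (-338) + (-165) + (-238) + (-154) + (-182) = -1077
Signed area = Σ/2 = -538.5 (negative ⇒ clockwise traversal).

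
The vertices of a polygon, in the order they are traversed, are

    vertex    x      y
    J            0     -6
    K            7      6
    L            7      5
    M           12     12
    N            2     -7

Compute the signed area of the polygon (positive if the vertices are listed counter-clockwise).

-30.5

Σ = (42) + (-7) + (24) + (-108) + (-12) = -61
Signed area = Σ/2 = -30.5 (negative ⇒ clockwise traversal).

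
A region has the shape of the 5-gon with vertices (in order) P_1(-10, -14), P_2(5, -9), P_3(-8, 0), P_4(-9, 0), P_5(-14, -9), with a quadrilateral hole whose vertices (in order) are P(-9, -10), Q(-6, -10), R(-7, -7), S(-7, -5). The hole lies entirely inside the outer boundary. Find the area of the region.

Outer boundary:
Apply the shoelace (surveyor's) formula: 2A = Σ (x_i·y_{i+1} − x_{i+1}·y_i), indices taken mod 5.
Σ = (160) + (-72) + (0) + (81) + (106) = 275
Area = |Σ|/2 = 137.5.
Hole:
Apply the shoelace formula: 2A = Σ (x_i·y_{i+1} − x_{i+1}·y_i), indices taken mod 4.
P→Q: (-9)(-10) − (-6)(-10) = 30
Q→R: (-6)(-7) − (-7)(-10) = -28
R→S: (-7)(-5) − (-7)(-7) = -14
S→P: (-7)(-10) − (-9)(-5) = 25
Σ = 13
Area = |Σ|/2 = 6.5.
Net area = 137.5 − 6.5 = 131.

131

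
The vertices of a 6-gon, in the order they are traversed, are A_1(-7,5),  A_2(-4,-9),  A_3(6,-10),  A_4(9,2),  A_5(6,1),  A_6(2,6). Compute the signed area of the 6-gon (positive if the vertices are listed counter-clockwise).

Apply Gauss's area formula: 2A = Σ (x_i·y_{i+1} − x_{i+1}·y_i), indices taken mod 6.
Σ = (83) + (94) + (102) + (-3) + (34) + (52) = 362
Signed area = Σ/2 = 181 (positive ⇒ counter-clockwise traversal).

181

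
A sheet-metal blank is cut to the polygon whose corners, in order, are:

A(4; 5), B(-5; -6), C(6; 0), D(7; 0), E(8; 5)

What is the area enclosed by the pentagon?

Apply the surveyor's formula: 2A = Σ (x_i·y_{i+1} − x_{i+1}·y_i), indices taken mod 5.
Σ = (1) + (36) + (0) + (35) + (20) = 92
Area = |Σ|/2 = 46.

46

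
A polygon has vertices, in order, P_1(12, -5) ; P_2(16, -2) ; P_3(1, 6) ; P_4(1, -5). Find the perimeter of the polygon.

44

|P_1P_2| = √((4)² + (3)²) = √25 = 5
|P_2P_3| = √((-15)² + (8)²) = √289 = 17
|P_3P_4| = √((0)² + (-11)²) = √121 = 11
|P_4P_1| = √((11)² + (0)²) = √121 = 11
Perimeter = 5 + 17 + 11 + 11 = 44.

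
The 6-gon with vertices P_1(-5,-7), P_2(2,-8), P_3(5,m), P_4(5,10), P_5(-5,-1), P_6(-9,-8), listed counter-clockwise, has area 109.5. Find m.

The doubled signed area Σ (x_i y_{i+1} − x_{i+1} y_i) is linear in m.
With m=0 it equals 243; the coefficient of m is -3 (from the two edges through P_3).
So -3·m + 243 = 2·109.5 = 219 ⇒ m = 8.

8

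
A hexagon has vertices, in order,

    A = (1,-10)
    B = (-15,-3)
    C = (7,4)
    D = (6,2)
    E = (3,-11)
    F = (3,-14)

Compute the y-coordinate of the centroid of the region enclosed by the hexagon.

-1049/299

Apply the surveyor's formula. First the cross-terms c_i = x_i·y_{i+1} − x_{i+1}·y_i:
  -153, -39, -10, -72, -9, -16  ⇒  2A = -299, A = -149.5.
Then Σ (y_i + y_{i+1})·c_i = 3147, so ȳ = 3147 / (6·(-149.5)) = -1049/299.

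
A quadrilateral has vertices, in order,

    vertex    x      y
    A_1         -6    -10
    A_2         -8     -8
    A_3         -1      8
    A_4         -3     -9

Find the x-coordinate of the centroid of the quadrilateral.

-236/57

Apply the surveyor's formula. First the cross-terms c_i = x_i·y_{i+1} − x_{i+1}·y_i:
  -32, -72, 33, -24  ⇒  2A = -95, A = -47.5.
Then Σ (x_i + x_{i+1})·c_i = 1180, so x̄ = 1180 / (6·(-47.5)) = -236/57.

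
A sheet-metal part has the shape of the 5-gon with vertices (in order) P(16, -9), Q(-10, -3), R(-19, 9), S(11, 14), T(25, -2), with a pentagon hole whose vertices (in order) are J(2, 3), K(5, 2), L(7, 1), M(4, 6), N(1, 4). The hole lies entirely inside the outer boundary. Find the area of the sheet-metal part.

596

Outer boundary:
Cross-terms: -138, -147, -365, -372, -193  ⇒  Σ = -1215
Area = |Σ|/2 = 607.5.
Hole:
Apply the surveyor's formula: 2A = Σ (x_i·y_{i+1} − x_{i+1}·y_i), indices taken mod 5.
J→K: (2)(2) − (5)(3) = -11
K→L: (5)(1) − (7)(2) = -9
L→M: (7)(6) − (4)(1) = 38
M→N: (4)(4) − (1)(6) = 10
N→J: (1)(3) − (2)(4) = -5
Σ = 23
Area = |Σ|/2 = 11.5.
Net area = 607.5 − 11.5 = 596.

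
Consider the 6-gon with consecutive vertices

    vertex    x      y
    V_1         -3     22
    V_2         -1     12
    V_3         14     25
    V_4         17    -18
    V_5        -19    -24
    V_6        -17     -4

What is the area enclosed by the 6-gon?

1176

Σ = (-14) + (-193) + (-677) + (-750) + (-332) + (-386) = -2352
Area = |Σ|/2 = 1176.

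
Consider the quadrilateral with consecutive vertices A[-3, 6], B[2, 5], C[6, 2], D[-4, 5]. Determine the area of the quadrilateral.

Apply the shoelace formula: 2A = Σ (x_i·y_{i+1} − x_{i+1}·y_i), indices taken mod 4.
Σ = (-27) + (-26) + (38) + (-9) = -24
Area = |Σ|/2 = 12.

12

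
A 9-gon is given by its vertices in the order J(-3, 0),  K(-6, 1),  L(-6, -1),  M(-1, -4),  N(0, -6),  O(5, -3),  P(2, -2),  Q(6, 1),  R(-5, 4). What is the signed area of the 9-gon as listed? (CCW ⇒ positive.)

59.5

Apply Gauss's area formula: 2A = Σ (x_i·y_{i+1} − x_{i+1}·y_i), indices taken mod 9.
Σ = (-3) + (12) + (23) + (6) + (30) + (-4) + (14) + (29) + (12) = 119
Signed area = Σ/2 = 59.5 (positive ⇒ counter-clockwise traversal).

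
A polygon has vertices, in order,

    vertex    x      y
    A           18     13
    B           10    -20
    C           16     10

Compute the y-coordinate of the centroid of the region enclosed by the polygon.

Apply the shoelace formula. First the cross-terms c_i = x_i·y_{i+1} − x_{i+1}·y_i:
  -490, 420, 28  ⇒  2A = -42, A = -21.
Then Σ (y_i + y_{i+1})·c_i = -126, so ȳ = -126 / (6·(-21)) = 1.

1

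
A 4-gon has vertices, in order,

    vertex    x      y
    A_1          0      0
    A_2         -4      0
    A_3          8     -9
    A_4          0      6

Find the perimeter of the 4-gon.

|A_1A_2| = √((-4)² + (0)²) = √16 = 4
|A_2A_3| = √((12)² + (-9)²) = √225 = 15
|A_3A_4| = √((-8)² + (15)²) = √289 = 17
|A_4A_1| = √((0)² + (-6)²) = √36 = 6
Perimeter = 4 + 15 + 17 + 6 = 42.

42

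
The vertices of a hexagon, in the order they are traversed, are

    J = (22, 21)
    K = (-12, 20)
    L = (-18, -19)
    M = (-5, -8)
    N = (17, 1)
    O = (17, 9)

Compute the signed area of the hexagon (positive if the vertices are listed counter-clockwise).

Apply the shoelace formula: 2A = Σ (x_i·y_{i+1} − x_{i+1}·y_i), indices taken mod 6.
Σ = (692) + (588) + (49) + (131) + (136) + (159) = 1755
Signed area = Σ/2 = 877.5 (positive ⇒ counter-clockwise traversal).

877.5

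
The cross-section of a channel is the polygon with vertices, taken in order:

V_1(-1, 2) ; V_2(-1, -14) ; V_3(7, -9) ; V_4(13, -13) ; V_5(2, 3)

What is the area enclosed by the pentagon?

Apply Gauss's area formula: 2A = Σ (x_i·y_{i+1} − x_{i+1}·y_i), indices taken mod 5.
V_1→V_2: (-1)(-14) − (-1)(2) = 16
V_2→V_3: (-1)(-9) − (7)(-14) = 107
V_3→V_4: (7)(-13) − (13)(-9) = 26
V_4→V_5: (13)(3) − (2)(-13) = 65
V_5→V_1: (2)(2) − (-1)(3) = 7
Σ = 221
Area = |Σ|/2 = 110.5.

110.5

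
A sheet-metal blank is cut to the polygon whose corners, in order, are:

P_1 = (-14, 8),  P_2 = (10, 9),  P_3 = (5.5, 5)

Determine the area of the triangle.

Apply the surveyor's formula: 2A = Σ (x_i·y_{i+1} − x_{i+1}·y_i), indices taken mod 3.
P_1→P_2: (-14)(9) − (10)(8) = -206
P_2→P_3: (10)(5) − (5.5)(9) = 0.5
P_3→P_1: (5.5)(8) − (-14)(5) = 114
Σ = -91.5
Area = |Σ|/2 = 45.75.

45.75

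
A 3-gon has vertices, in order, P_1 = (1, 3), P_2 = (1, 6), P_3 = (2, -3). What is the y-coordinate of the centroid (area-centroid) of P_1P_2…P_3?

Apply the surveyor's formula. First the cross-terms c_i = x_i·y_{i+1} − x_{i+1}·y_i:
  3, -15, 9  ⇒  2A = -3, A = -1.5.
Then Σ (y_i + y_{i+1})·c_i = -18, so ȳ = -18 / (6·(-1.5)) = 2.

2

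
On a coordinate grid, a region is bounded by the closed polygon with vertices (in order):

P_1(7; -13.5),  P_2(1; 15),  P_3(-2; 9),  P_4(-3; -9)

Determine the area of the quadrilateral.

153

Apply the surveyor's formula: 2A = Σ (x_i·y_{i+1} − x_{i+1}·y_i), indices taken mod 4.
Cross-terms: 118.5, 39, 45, 103.5  ⇒  Σ = 306
Area = |Σ|/2 = 153.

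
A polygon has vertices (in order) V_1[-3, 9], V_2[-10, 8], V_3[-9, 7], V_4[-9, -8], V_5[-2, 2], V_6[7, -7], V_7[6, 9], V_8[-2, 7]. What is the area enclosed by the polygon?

Apply Gauss's area formula: 2A = Σ (x_i·y_{i+1} − x_{i+1}·y_i), indices taken mod 8.
Cross-terms: 66, 2, 135, -34, 0, 105, 60, 3  ⇒  Σ = 337
Area = |Σ|/2 = 168.5.

168.5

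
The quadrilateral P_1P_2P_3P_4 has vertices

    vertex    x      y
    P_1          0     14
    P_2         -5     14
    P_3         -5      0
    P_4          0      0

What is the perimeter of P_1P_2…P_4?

38

|P_1P_2| = √((-5)² + (0)²) = √25 = 5
|P_2P_3| = √((0)² + (-14)²) = √196 = 14
|P_3P_4| = √((5)² + (0)²) = √25 = 5
|P_4P_1| = √((0)² + (14)²) = √196 = 14
Perimeter = 5 + 14 + 5 + 14 = 38.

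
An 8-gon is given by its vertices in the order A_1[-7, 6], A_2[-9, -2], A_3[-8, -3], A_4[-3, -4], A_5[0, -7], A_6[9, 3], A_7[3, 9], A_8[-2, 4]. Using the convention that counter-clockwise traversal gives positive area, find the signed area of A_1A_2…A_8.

Σ = (68) + (11) + (23) + (21) + (63) + (72) + (30) + (16) = 304
Signed area = Σ/2 = 152 (positive ⇒ counter-clockwise traversal).

152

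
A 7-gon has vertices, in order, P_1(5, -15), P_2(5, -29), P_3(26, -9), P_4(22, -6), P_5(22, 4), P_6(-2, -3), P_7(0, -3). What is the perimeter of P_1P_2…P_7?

98

|P_1P_2| = √((0)² + (-14)²) = √196 = 14
|P_2P_3| = √((21)² + (20)²) = √841 = 29
|P_3P_4| = √((-4)² + (3)²) = √25 = 5
|P_4P_5| = √((0)² + (10)²) = √100 = 10
|P_5P_6| = √((-24)² + (-7)²) = √625 = 25
|P_6P_7| = √((2)² + (0)²) = √4 = 2
|P_7P_1| = √((5)² + (-12)²) = √169 = 13
Perimeter = 14 + 29 + 5 + 10 + 25 + 2 + 13 = 98.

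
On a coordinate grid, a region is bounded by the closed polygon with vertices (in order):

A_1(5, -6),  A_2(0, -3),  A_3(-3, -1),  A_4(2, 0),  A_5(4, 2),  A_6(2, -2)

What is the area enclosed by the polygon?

Apply Gauss's area formula: 2A = Σ (x_i·y_{i+1} − x_{i+1}·y_i), indices taken mod 6.
Cross-terms: -15, -9, 2, 4, -12, -2  ⇒  Σ = -32
Area = |Σ|/2 = 16.

16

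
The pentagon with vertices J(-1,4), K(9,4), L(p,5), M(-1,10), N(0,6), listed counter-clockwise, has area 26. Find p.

7

The doubled signed area Σ (x_i y_{i+1} − x_{i+1} y_i) is linear in p.
With p=0 it equals 10; the coefficient of p is 6 (from the two edges through L).
So 6·p + 10 = 2·26 = 52 ⇒ p = 7.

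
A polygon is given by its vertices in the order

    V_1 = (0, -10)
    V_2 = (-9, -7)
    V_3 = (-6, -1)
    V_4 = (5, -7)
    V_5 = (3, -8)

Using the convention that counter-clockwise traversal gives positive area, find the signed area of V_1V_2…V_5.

-62.5

Σ = (-90) + (-33) + (47) + (-19) + (-30) = -125
Signed area = Σ/2 = -62.5 (negative ⇒ clockwise traversal).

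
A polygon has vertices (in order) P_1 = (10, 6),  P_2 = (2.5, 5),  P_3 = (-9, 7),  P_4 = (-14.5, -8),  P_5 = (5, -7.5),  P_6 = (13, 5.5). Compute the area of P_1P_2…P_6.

Apply the surveyor's formula: 2A = Σ (x_i·y_{i+1} − x_{i+1}·y_i), indices taken mod 6.
P_1→P_2: (10)(5) − (2.5)(6) = 35
P_2→P_3: (2.5)(7) − (-9)(5) = 62.5
P_3→P_4: (-9)(-8) − (-14.5)(7) = 173.5
P_4→P_5: (-14.5)(-7.5) − (5)(-8) = 148.75
P_5→P_6: (5)(5.5) − (13)(-7.5) = 125
P_6→P_1: (13)(6) − (10)(5.5) = 23
Σ = 567.75
Area = |Σ|/2 = 283.875.

283.875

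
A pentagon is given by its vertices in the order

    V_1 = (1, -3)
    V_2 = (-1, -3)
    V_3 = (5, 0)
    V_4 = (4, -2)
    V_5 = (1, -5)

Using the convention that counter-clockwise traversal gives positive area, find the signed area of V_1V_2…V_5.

Apply the surveyor's formula: 2A = Σ (x_i·y_{i+1} − x_{i+1}·y_i), indices taken mod 5.
Cross-terms: -6, 15, -10, -18, 2  ⇒  Σ = -17
Signed area = Σ/2 = -8.5 (negative ⇒ clockwise traversal).

-8.5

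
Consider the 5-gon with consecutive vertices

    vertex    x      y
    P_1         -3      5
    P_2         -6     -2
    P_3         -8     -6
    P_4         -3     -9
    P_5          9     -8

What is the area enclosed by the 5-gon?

118

Σ = (36) + (20) + (54) + (105) + (21) = 236
Area = |Σ|/2 = 118.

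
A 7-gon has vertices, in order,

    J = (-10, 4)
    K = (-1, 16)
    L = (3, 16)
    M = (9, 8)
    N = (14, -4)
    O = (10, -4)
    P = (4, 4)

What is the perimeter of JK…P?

70

|JK| = √((9)² + (12)²) = √225 = 15
|KL| = √((4)² + (0)²) = √16 = 4
|LM| = √((6)² + (-8)²) = √100 = 10
|MN| = √((5)² + (-12)²) = √169 = 13
|NO| = √((-4)² + (0)²) = √16 = 4
|OP| = √((-6)² + (8)²) = √100 = 10
|PJ| = √((-14)² + (0)²) = √196 = 14
Perimeter = 15 + 4 + 10 + 13 + 4 + 10 + 14 = 70.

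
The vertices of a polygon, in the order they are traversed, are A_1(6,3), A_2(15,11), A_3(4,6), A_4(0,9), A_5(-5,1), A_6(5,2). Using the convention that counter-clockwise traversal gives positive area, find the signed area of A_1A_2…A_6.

68

Apply the surveyor's formula: 2A = Σ (x_i·y_{i+1} − x_{i+1}·y_i), indices taken mod 6.
Cross-terms: 21, 46, 36, 45, -15, 3  ⇒  Σ = 136
Signed area = Σ/2 = 68 (positive ⇒ counter-clockwise traversal).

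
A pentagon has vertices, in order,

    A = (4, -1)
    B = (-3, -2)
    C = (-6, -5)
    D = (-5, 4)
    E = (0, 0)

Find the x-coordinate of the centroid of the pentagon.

-167/57

Apply the shoelace formula. First the cross-terms c_i = x_i·y_{i+1} − x_{i+1}·y_i:
  -11, 3, -49, 0, 0  ⇒  2A = -57, A = -28.5.
Then Σ (x_i + x_{i+1})·c_i = 501, so x̄ = 501 / (6·(-28.5)) = -167/57.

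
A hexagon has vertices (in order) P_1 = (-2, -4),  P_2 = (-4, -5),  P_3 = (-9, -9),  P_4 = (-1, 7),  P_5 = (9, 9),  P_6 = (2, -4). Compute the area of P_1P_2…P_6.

114.5

Apply the shoelace (surveyor's) formula: 2A = Σ (x_i·y_{i+1} − x_{i+1}·y_i), indices taken mod 6.
Cross-terms: -6, -9, -72, -72, -54, -16  ⇒  Σ = -229
Area = |Σ|/2 = 114.5.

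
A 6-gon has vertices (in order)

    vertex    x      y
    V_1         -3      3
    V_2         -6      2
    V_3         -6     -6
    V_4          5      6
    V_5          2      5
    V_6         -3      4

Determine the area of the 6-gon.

46.5

Apply the shoelace (surveyor's) formula: 2A = Σ (x_i·y_{i+1} − x_{i+1}·y_i), indices taken mod 6.
Cross-terms: 12, 48, -6, 13, 23, 3  ⇒  Σ = 93
Area = |Σ|/2 = 46.5.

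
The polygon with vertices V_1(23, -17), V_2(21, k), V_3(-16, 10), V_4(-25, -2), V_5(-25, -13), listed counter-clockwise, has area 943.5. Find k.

Write out the shoelace sum; only the two edges meeting at V_2 involve k:
2·Area = [(23·k − 21·(-17)) + (21·10 − (-16)·k)] + 1281
       = 39·k + 1848 = 1887
⇒ k = 1.

1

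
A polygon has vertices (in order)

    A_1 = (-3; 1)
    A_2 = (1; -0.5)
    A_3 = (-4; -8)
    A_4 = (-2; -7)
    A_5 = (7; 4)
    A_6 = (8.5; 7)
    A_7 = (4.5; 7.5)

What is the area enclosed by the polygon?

58.875

Σ = (0.5) + (-10) + (12) + (41) + (15) + (32.25) + (27) = 117.75
Area = |Σ|/2 = 58.875.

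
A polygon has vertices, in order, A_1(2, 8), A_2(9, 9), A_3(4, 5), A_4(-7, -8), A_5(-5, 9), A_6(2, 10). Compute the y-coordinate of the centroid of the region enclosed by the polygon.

108/31

Apply the shoelace formula. First the cross-terms c_i = x_i·y_{i+1} − x_{i+1}·y_i:
  -54, 9, 3, -103, -68, -4  ⇒  2A = -217, A = -108.5.
Then Σ (y_i + y_{i+1})·c_i = -2268, so ȳ = -2268 / (6·(-108.5)) = 108/31.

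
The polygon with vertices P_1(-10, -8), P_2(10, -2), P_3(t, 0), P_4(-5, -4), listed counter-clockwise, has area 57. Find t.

Write out the shoelace sum; only the two edges meeting at P_3 involve t:
2·Area = [(10·0 − t·(-2)) + (t·(-4) − (-5)·0)] + 100
       = -2·t + 100 = 114
⇒ t = -7.

-7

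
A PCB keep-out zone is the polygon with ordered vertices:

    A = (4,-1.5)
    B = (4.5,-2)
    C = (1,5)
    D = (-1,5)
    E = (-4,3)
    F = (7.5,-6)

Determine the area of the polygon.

32.25

A→B: (4)(-2) − (4.5)(-1.5) = -1.25
B→C: (4.5)(5) − (1)(-2) = 24.5
C→D: (1)(5) − (-1)(5) = 10
D→E: (-1)(3) − (-4)(5) = 17
E→F: (-4)(-6) − (7.5)(3) = 1.5
F→A: (7.5)(-1.5) − (4)(-6) = 12.75
Σ = 64.5
Area = |Σ|/2 = 32.25.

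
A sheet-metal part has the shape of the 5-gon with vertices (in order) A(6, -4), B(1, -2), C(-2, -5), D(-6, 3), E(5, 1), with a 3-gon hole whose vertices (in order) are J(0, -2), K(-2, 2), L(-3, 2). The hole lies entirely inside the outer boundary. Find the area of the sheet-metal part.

Outer boundary:
Apply the surveyor's formula: 2A = Σ (x_i·y_{i+1} − x_{i+1}·y_i), indices taken mod 5.
A→B: (6)(-2) − (1)(-4) = -8
B→C: (1)(-5) − (-2)(-2) = -9
C→D: (-2)(3) − (-6)(-5) = -36
D→E: (-6)(1) − (5)(3) = -21
E→A: (5)(-4) − (6)(1) = -26
Σ = -100
Area = |Σ|/2 = 50.
Hole:
Apply Gauss's area formula: 2A = Σ (x_i·y_{i+1} − x_{i+1}·y_i), indices taken mod 3.
Σ = (-4) + (2) + (6) = 4
Area = |Σ|/2 = 2.
Net area = 50 − 2 = 48.

48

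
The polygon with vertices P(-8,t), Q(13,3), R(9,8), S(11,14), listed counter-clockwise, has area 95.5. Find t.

6

The doubled signed area Σ (x_i y_{i+1} − x_{i+1} y_i) is linear in t.
With t=0 it equals 203; the coefficient of t is -2 (from the two edges through P).
So -2·t + 203 = 2·95.5 = 191 ⇒ t = 6.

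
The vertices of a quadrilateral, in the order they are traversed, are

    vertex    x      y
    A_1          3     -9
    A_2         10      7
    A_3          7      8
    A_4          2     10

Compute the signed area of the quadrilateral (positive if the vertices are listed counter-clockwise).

A_1→A_2: (3)(7) − (10)(-9) = 111
A_2→A_3: (10)(8) − (7)(7) = 31
A_3→A_4: (7)(10) − (2)(8) = 54
A_4→A_1: (2)(-9) − (3)(10) = -48
Σ = 148
Signed area = Σ/2 = 74 (positive ⇒ counter-clockwise traversal).

74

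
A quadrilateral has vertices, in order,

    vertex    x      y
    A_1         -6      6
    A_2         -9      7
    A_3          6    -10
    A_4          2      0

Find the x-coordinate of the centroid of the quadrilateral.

-53/69

Apply Gauss's area formula. First the cross-terms c_i = x_i·y_{i+1} − x_{i+1}·y_i:
  12, 48, 20, 12  ⇒  2A = 92, A = 46.
Then Σ (x_i + x_{i+1})·c_i = -212, so x̄ = -212 / (6·46) = -53/69.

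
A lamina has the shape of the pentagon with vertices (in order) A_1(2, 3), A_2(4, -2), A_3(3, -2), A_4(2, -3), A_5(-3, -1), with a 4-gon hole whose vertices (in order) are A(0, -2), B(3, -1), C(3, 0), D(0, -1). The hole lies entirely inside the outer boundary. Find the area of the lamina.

17.5

Outer boundary:
Cross-terms: -16, -2, -5, -11, -7  ⇒  Σ = -41
Area = |Σ|/2 = 20.5.
Hole:
A→B: (0)(-1) − (3)(-2) = 6
B→C: (3)(0) − (3)(-1) = 3
C→D: (3)(-1) − (0)(0) = -3
D→A: (0)(-2) − (0)(-1) = 0
Σ = 6
Area = |Σ|/2 = 3.
Net area = 20.5 − 3 = 17.5.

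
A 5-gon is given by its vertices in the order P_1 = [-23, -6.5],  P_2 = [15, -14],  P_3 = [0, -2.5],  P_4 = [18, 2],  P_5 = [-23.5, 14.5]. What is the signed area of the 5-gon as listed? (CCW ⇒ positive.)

P_1→P_2: (-23)(-14) − (15)(-6.5) = 419.5
P_2→P_3: (15)(-2.5) − (0)(-14) = -37.5
P_3→P_4: (0)(2) − (18)(-2.5) = 45
P_4→P_5: (18)(14.5) − (-23.5)(2) = 308
P_5→P_1: (-23.5)(-6.5) − (-23)(14.5) = 486.25
Σ = 1221.25
Signed area = Σ/2 = 610.625 (positive ⇒ counter-clockwise traversal).

610.625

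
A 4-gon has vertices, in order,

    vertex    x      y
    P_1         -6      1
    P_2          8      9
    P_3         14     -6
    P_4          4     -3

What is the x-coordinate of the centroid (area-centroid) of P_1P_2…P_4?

Apply the shoelace (surveyor's) formula. First the cross-terms c_i = x_i·y_{i+1} − x_{i+1}·y_i:
  -62, -174, -18, -14  ⇒  2A = -268, A = -134.
Then Σ (x_i + x_{i+1})·c_i = -4248, so x̄ = -4248 / (6·(-134)) = 354/67.

354/67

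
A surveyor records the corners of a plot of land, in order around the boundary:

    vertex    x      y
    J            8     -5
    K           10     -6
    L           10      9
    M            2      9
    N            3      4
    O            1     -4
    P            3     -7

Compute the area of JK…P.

117.5

Apply the shoelace (surveyor's) formula: 2A = Σ (x_i·y_{i+1} − x_{i+1}·y_i), indices taken mod 7.
Cross-terms: 2, 150, 72, -19, -16, 5, 41  ⇒  Σ = 235
Area = |Σ|/2 = 117.5.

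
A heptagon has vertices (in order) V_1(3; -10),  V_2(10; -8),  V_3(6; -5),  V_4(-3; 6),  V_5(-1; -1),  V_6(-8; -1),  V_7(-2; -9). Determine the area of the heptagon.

Apply the shoelace (surveyor's) formula: 2A = Σ (x_i·y_{i+1} − x_{i+1}·y_i), indices taken mod 7.
Cross-terms: 76, -2, 21, 9, -7, 70, 47  ⇒  Σ = 214
Area = |Σ|/2 = 107.

107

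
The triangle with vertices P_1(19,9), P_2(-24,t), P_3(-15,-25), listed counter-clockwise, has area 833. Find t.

15

Write out the shoelace sum; only the two edges meeting at P_2 involve t:
2·Area = [(19·t − (-24)·9) + ((-24)·(-25) − (-15)·t)] + 340
       = 34·t + 1156 = 1666
⇒ t = 15.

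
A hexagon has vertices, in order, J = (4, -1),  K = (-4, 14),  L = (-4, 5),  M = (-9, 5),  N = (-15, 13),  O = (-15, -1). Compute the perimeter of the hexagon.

|JK| = √((-8)² + (15)²) = √289 = 17
|KL| = √((0)² + (-9)²) = √81 = 9
|LM| = √((-5)² + (0)²) = √25 = 5
|MN| = √((-6)² + (8)²) = √100 = 10
|NO| = √((0)² + (-14)²) = √196 = 14
|OJ| = √((19)² + (0)²) = √361 = 19
Perimeter = 17 + 9 + 5 + 10 + 14 + 19 = 74.

74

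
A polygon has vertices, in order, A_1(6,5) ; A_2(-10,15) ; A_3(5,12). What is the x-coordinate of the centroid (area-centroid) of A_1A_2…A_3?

1/3

Apply the shoelace formula. First the cross-terms c_i = x_i·y_{i+1} − x_{i+1}·y_i:
  140, -195, -47  ⇒  2A = -102, A = -51.
Then Σ (x_i + x_{i+1})·c_i = -102, so x̄ = -102 / (6·(-51)) = 1/3.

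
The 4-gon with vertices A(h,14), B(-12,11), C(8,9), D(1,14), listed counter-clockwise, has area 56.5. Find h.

The doubled signed area Σ (x_i y_{i+1} − x_{i+1} y_i) is linear in h.
With h=0 it equals 89; the coefficient of h is -3 (from the two edges through A).
So -3·h + 89 = 2·56.5 = 113 ⇒ h = -8.

-8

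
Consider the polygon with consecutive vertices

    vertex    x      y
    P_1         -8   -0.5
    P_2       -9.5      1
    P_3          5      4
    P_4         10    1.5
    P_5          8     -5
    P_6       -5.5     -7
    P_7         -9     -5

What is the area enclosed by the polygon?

152.375

Apply the surveyor's formula: 2A = Σ (x_i·y_{i+1} − x_{i+1}·y_i), indices taken mod 7.
Σ = (-12.75) + (-43) + (-32.5) + (-62) + (-83.5) + (-35.5) + (-35.5) = -304.75
Area = |Σ|/2 = 152.375.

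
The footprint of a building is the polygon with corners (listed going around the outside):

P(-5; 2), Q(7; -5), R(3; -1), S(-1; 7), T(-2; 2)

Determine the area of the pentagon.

28.5

Apply the shoelace formula: 2A = Σ (x_i·y_{i+1} − x_{i+1}·y_i), indices taken mod 5.
P→Q: (-5)(-5) − (7)(2) = 11
Q→R: (7)(-1) − (3)(-5) = 8
R→S: (3)(7) − (-1)(-1) = 20
S→T: (-1)(2) − (-2)(7) = 12
T→P: (-2)(2) − (-5)(2) = 6
Σ = 57
Area = |Σ|/2 = 28.5.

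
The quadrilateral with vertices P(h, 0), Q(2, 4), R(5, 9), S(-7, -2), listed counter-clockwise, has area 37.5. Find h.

Write out the shoelace sum; only the two edges meeting at P involve h:
2·Area = [((-7)·0 − h·(-2)) + (h·4 − 2·0)] + 51
       = 6·h + 51 = 75
⇒ h = 4.

4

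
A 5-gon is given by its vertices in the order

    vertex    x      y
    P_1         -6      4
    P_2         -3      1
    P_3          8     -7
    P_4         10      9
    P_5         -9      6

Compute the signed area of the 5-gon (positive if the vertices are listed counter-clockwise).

Σ = (6) + (13) + (142) + (141) + (0) = 302
Signed area = Σ/2 = 151 (positive ⇒ counter-clockwise traversal).

151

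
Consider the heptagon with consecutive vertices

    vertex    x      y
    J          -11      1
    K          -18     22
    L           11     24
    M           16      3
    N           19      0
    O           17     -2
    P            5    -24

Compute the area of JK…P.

1000.5

Apply the shoelace (surveyor's) formula: 2A = Σ (x_i·y_{i+1} − x_{i+1}·y_i), indices taken mod 7.
Σ = (-224) + (-674) + (-351) + (-57) + (-38) + (-398) + (-259) = -2001
Area = |Σ|/2 = 1000.5.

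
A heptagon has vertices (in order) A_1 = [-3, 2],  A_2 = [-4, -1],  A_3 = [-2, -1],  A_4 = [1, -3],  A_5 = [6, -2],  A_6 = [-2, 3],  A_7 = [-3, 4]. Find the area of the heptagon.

28.5

Apply the shoelace formula: 2A = Σ (x_i·y_{i+1} − x_{i+1}·y_i), indices taken mod 7.
Σ = (11) + (2) + (7) + (16) + (14) + (1) + (6) = 57
Area = |Σ|/2 = 28.5.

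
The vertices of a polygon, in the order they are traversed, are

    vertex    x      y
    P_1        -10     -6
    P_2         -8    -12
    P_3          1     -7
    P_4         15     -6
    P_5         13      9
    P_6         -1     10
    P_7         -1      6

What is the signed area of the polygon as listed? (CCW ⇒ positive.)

Σ = (72) + (68) + (99) + (213) + (139) + (4) + (66) = 661
Signed area = Σ/2 = 330.5 (positive ⇒ counter-clockwise traversal).

330.5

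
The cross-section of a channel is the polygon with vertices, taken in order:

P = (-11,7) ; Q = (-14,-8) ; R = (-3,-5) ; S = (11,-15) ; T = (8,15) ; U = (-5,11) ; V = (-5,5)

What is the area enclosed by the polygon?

Σ = (186) + (46) + (100) + (285) + (163) + (30) + (20) = 830
Area = |Σ|/2 = 415.

415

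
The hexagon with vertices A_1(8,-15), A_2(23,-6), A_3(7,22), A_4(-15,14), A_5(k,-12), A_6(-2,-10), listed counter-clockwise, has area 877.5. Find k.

-9

Write out the shoelace sum; only the two edges meeting at A_5 involve k:
2·Area = [((-15)·(-12) − k·14) + (k·(-10) − (-2)·(-12))] + 1383
       = -24·k + 1539 = 1755
⇒ k = -9.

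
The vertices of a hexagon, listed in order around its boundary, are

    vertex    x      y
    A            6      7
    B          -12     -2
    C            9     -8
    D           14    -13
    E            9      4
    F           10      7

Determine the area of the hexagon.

202.5

A→B: (6)(-2) − (-12)(7) = 72
B→C: (-12)(-8) − (9)(-2) = 114
C→D: (9)(-13) − (14)(-8) = -5
D→E: (14)(4) − (9)(-13) = 173
E→F: (9)(7) − (10)(4) = 23
F→A: (10)(7) − (6)(7) = 28
Σ = 405
Area = |Σ|/2 = 202.5.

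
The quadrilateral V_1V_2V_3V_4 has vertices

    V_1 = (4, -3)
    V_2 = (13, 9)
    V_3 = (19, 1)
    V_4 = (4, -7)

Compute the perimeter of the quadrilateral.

|V_1V_2| = √((9)² + (12)²) = √225 = 15
|V_2V_3| = √((6)² + (-8)²) = √100 = 10
|V_3V_4| = √((-15)² + (-8)²) = √289 = 17
|V_4V_1| = √((0)² + (4)²) = √16 = 4
Perimeter = 15 + 10 + 17 + 4 = 46.

46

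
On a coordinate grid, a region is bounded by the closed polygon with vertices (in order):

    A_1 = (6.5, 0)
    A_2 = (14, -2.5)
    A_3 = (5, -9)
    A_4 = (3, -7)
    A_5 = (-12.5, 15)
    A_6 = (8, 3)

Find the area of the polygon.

178.625

Σ = (-16.25) + (-113.5) + (-8) + (-42.5) + (-157.5) + (-19.5) = -357.25
Area = |Σ|/2 = 178.625.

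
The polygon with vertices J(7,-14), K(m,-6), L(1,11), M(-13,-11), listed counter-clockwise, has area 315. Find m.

11

Write out the shoelace sum; only the two edges meeting at K involve m:
2·Area = [(7·(-6) − m·(-14)) + (m·11 − 1·(-6))] + 391
       = 25·m + 355 = 630
⇒ m = 11.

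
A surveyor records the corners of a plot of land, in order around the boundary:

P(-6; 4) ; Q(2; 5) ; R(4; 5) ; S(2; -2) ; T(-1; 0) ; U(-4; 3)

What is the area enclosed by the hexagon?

34.5

Cross-terms: -38, -10, -18, -2, -3, 2  ⇒  Σ = -69
Area = |Σ|/2 = 34.5.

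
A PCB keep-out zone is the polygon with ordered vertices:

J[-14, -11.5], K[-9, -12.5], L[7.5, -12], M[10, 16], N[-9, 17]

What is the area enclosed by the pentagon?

Σ = (71.5) + (201.75) + (240) + (314) + (341.5) = 1168.75
Area = |Σ|/2 = 584.375.

584.375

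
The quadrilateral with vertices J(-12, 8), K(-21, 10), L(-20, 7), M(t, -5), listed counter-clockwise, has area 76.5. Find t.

12

Write out the shoelace sum; only the two edges meeting at M involve t:
2·Area = [((-20)·(-5) − t·7) + (t·8 − (-12)·(-5))] + 101
       = 1·t + 141 = 153
⇒ t = 12.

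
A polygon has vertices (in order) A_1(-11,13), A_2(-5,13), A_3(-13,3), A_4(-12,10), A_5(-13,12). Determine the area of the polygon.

34.5

Apply the surveyor's formula: 2A = Σ (x_i·y_{i+1} − x_{i+1}·y_i), indices taken mod 5.
Cross-terms: -78, 154, -94, -14, -37  ⇒  Σ = -69
Area = |Σ|/2 = 34.5.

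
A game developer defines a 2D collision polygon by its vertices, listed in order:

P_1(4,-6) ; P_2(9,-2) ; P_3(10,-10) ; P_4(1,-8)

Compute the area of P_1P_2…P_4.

34

P_1→P_2: (4)(-2) − (9)(-6) = 46
P_2→P_3: (9)(-10) − (10)(-2) = -70
P_3→P_4: (10)(-8) − (1)(-10) = -70
P_4→P_1: (1)(-6) − (4)(-8) = 26
Σ = -68
Area = |Σ|/2 = 34.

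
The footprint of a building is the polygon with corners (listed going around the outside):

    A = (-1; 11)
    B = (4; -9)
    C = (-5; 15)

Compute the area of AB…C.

30

Apply Gauss's area formula: 2A = Σ (x_i·y_{i+1} − x_{i+1}·y_i), indices taken mod 3.
A→B: (-1)(-9) − (4)(11) = -35
B→C: (4)(15) − (-5)(-9) = 15
C→A: (-5)(11) − (-1)(15) = -40
Σ = -60
Area = |Σ|/2 = 30.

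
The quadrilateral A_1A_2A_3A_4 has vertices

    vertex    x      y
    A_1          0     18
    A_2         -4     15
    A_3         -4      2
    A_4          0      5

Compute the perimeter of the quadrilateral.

|A_1A_2| = √((-4)² + (-3)²) = √25 = 5
|A_2A_3| = √((0)² + (-13)²) = √169 = 13
|A_3A_4| = √((4)² + (3)²) = √25 = 5
|A_4A_1| = √((0)² + (13)²) = √169 = 13
Perimeter = 5 + 13 + 5 + 13 = 36.

36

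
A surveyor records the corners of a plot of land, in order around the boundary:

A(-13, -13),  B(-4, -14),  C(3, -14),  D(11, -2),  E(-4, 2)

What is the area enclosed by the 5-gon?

234

Σ = (130) + (98) + (148) + (14) + (78) = 468
Area = |Σ|/2 = 234.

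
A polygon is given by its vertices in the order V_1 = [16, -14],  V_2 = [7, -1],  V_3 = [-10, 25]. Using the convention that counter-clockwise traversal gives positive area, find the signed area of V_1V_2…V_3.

-6.5

Σ = (82) + (165) + (-260) = -13
Signed area = Σ/2 = -6.5 (negative ⇒ clockwise traversal).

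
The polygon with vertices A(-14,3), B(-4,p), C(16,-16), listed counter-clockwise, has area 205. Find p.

Write out the shoelace sum; only the two edges meeting at B involve p:
2·Area = [((-14)·p − (-4)·3) + ((-4)·(-16) − 16·p)] + -176
       = -30·p + -100 = 410
⇒ p = -17.

-17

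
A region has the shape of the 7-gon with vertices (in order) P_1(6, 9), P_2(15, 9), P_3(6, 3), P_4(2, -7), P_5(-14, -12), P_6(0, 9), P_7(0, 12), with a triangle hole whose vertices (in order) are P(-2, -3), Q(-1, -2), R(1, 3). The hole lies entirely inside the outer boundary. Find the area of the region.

Outer boundary:
Σ = (-81) + (-9) + (-48) + (-122) + (-126) + (0) + (-72) = -458
Area = |Σ|/2 = 229.
Hole:
Σ = (1) + (-1) + (3) = 3
Area = |Σ|/2 = 1.5.
Net area = 229 − 1.5 = 227.5.

227.5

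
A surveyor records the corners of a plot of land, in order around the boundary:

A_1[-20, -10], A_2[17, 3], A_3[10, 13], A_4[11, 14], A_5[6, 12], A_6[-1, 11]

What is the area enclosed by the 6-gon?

327

Apply the surveyor's formula: 2A = Σ (x_i·y_{i+1} − x_{i+1}·y_i), indices taken mod 6.
Σ = (110) + (191) + (-3) + (48) + (78) + (230) = 654
Area = |Σ|/2 = 327.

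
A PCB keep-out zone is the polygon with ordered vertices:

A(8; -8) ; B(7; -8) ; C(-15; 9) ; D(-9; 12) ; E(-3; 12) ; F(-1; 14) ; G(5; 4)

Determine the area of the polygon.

206

Apply the shoelace formula: 2A = Σ (x_i·y_{i+1} − x_{i+1}·y_i), indices taken mod 7.
Σ = (-8) + (-57) + (-99) + (-72) + (-30) + (-74) + (-72) = -412
Area = |Σ|/2 = 206.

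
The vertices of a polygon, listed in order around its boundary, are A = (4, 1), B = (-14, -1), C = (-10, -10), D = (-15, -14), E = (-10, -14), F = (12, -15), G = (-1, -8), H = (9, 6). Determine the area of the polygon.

Apply Gauss's area formula: 2A = Σ (x_i·y_{i+1} − x_{i+1}·y_i), indices taken mod 8.
Σ = (10) + (130) + (-10) + (70) + (318) + (-111) + (66) + (-15) = 458
Area = |Σ|/2 = 229.

229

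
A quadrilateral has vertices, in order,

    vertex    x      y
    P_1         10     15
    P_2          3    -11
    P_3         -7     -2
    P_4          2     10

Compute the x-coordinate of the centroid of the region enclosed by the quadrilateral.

43/22

Apply the surveyor's formula. First the cross-terms c_i = x_i·y_{i+1} − x_{i+1}·y_i:
  -155, -83, -66, -70  ⇒  2A = -374, A = -187.
Then Σ (x_i + x_{i+1})·c_i = -2193, so x̄ = -2193 / (6·(-187)) = 43/22.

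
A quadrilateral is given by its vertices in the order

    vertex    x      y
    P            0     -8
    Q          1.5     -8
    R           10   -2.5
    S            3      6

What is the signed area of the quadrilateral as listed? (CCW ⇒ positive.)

Apply the shoelace (surveyor's) formula: 2A = Σ (x_i·y_{i+1} − x_{i+1}·y_i), indices taken mod 4.
Σ = (12) + (76.25) + (67.5) + (-24) = 131.75
Signed area = Σ/2 = 65.875 (positive ⇒ counter-clockwise traversal).

65.875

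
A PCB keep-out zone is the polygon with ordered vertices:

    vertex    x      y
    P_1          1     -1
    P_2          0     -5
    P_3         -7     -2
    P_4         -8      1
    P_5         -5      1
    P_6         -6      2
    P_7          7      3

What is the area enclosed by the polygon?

56

Apply Gauss's area formula: 2A = Σ (x_i·y_{i+1} − x_{i+1}·y_i), indices taken mod 7.
Cross-terms: -5, -35, -23, -3, -4, -32, -10  ⇒  Σ = -112
Area = |Σ|/2 = 56.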